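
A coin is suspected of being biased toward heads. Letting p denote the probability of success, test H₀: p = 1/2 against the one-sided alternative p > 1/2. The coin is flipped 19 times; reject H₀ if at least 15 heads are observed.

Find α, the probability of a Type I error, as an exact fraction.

1259/131072

Under H₀, X ~ Binomial(19, 1/2), and α = P(X ≥ 15).
That's C(19,15) + C(19,16) + C(19,17) + C(19,18) + C(19,19) over 2^19, i.e. (3876 + 969 + 171 + 19 + 1)/524288 = 5036/524288 = 1259/131072.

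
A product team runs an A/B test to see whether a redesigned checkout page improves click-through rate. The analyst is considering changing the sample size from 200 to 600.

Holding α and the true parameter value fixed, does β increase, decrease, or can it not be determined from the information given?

Increasing n separates the H₀ and Ha sampling distributions, so under Ha fewer outcomes land in the acceptance region.

It decreases.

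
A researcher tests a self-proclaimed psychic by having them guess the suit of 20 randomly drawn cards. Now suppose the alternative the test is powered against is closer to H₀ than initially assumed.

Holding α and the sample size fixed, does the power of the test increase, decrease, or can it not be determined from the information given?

It decreases.

When the true parameter is near the null value, the test has a harder time distinguishing Ha from H₀.
Since power = 1 − β and β increases, power decreases.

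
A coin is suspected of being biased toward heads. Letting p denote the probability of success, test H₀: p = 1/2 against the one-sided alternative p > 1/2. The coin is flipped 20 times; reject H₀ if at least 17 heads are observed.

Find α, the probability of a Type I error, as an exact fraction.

1351/1048576

α = P(reject H₀ | H₀ true) = P(X ≥ 17 | p = 1/2), with X ~ Binomial(20, 1/2).
P(X ≥ 17) = [C(20,17) + C(20,18) + C(20,19) + C(20,20)] / 2^20 = (1140 + 190 + 20 + 1) / 1048576 = 1351/1048576.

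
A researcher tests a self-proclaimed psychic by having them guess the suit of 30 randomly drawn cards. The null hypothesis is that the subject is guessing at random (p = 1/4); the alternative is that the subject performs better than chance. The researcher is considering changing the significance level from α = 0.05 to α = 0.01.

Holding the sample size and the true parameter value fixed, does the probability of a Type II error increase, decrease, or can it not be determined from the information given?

Lowering α raises the bar for rejection; under Ha, the test now fails to reject on outcomes it previously would have rejected.

It increases.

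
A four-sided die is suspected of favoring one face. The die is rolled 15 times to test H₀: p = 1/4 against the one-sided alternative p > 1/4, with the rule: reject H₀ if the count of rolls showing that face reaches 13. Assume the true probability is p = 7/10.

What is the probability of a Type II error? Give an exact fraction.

β = P(fail to reject H₀ | Ha true) = P(K ≤ 12 | p = 7/10), K ~ Binomial(15, 7/10).
Adding the binomial probabilities P(K=0)+…+P(K=12) at p = 7/10 gives 873172285377237/1000000000000000.

873172285377237/1000000000000000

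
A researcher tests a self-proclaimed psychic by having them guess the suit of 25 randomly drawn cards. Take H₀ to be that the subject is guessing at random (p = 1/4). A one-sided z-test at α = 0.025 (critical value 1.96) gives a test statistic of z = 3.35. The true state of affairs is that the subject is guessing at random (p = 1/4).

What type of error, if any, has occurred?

Type I error

Since z = 3.35 > z* = 1.96, H₀ is rejected.
H₀ is true (actually the subject is guessing at random (p = 1/4)).
Rejecting a true H₀ is a Type I error.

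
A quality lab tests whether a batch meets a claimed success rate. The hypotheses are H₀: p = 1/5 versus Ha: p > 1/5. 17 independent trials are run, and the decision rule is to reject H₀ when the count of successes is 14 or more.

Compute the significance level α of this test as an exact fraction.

Under H₀, S ~ Binomial(17, 1/5), and α = P(S ≥ 14).
P(S ≥ 14) = Σ_{j=14}^{17} C(17,j)·(1/5)^j·(4/5)^{17-j} = 9153/152587890625.

9153/152587890625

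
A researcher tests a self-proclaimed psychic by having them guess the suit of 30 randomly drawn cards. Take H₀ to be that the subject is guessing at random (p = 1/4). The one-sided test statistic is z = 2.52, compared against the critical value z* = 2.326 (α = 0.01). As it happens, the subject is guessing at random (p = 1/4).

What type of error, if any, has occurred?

Type I error

Since z = 2.52 > z* = 2.326, H₀ is rejected.
H₀ is true (actually the subject is guessing at random (p = 1/4)).
Rejecting a true H₀ is a Type I error.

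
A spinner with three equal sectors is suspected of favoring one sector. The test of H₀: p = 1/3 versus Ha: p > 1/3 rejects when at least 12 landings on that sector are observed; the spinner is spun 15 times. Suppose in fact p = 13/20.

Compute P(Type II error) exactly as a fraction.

6777270377107586237/8192000000000000000

β = P(fail to reject H₀ | Ha true) = P(X ≤ 11 | p = 13/20), X ~ Binomial(15, 13/20).
Adding the binomial probabilities P(X=0)+…+P(X=11) at p = 13/20 gives 6777270377107586237/8192000000000000000.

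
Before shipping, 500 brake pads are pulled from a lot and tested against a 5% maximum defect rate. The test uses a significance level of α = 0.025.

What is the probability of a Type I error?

The significance level α is, by definition, the probability of a Type I error — P(reject H₀ | H₀ true).

0.025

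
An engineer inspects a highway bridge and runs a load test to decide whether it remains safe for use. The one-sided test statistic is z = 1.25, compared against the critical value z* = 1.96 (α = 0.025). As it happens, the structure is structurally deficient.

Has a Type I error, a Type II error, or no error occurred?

The conventional null hypothesis is that the structure meets the required load capacity (safe).
Since z = 1.25 ≤ z* = 1.96, H₀ is not rejected.
H₀ is false (actually the structure is structurally deficient).
Failing to reject a false H₀ is a Type II error.

Type II error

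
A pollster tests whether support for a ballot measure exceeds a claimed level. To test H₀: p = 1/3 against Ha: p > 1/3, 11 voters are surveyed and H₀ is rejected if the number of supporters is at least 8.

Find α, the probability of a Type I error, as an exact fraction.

521/59049

Under H₀, X ~ Binomial(11, 1/3), and α = P(X ≥ 8).
Summing C(11,j)(1/3)^j(2/3)^{11−j} for j = 8,…,11 gives 521/59049.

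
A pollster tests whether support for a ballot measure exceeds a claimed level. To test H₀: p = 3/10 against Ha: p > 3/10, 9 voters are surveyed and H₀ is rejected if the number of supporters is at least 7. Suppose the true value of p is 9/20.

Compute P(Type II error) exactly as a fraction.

β = P(fail to reject H₀ | Ha true) = P(K ≤ 6 | p = 9/20), K ~ Binomial(9, 9/20).
Summing C(9,j)·(9/20)^j·(11/20)^{9-j} for j = 0..6 gives 30407271323/32000000000.

30407271323/32000000000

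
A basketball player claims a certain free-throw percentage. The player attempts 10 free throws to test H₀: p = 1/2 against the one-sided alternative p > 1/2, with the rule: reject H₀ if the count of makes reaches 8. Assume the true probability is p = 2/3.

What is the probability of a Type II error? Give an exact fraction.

13795/19683

β = P(fail to reject H₀ | Ha true) = P(K ≤ 7 | p = 2/3), K ~ Binomial(10, 2/3).
Adding the binomial probabilities P(K=0)+…+P(K=7) at p = 2/3 gives 13795/19683.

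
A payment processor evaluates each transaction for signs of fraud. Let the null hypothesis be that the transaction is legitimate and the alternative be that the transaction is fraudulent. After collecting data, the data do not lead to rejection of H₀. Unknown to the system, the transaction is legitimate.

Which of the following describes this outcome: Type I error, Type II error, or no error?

The test retained a true H₀ — the decision matches the true state.

No error (correct decision).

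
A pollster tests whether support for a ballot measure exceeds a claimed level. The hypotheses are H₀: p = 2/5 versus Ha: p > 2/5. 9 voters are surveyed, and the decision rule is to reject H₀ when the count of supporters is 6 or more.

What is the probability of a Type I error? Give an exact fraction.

α = P(reject H₀ | H₀ true) = P(S ≥ 6 | p = 2/5), with S ~ Binomial(9, 2/5).
P(S ≥ 6) = Σ_{j=6}^{9} C(9,j)·(2/5)^j·(3/5)^{9-j} = 194048/1953125.

194048/1953125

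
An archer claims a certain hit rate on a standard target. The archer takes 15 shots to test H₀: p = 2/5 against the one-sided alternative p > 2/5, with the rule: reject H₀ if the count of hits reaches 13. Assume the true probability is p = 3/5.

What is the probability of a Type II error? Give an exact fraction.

β = P(fail to reject H₀ | Ha true) = P(X ≤ 12 | p = 3/5), X ~ Binomial(15, 3/5).
Summing C(15,j)·(3/5)^j·(2/5)^{15-j} for j = 0..12 gives 29690124488/30517578125.

29690124488/30517578125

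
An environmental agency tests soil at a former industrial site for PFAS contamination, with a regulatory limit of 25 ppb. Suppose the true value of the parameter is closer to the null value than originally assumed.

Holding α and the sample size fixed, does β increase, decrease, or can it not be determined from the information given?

It increases.

A smaller true effect puts the Ha sampling distribution closer to H₀, so more of it falls in the non-rejection region.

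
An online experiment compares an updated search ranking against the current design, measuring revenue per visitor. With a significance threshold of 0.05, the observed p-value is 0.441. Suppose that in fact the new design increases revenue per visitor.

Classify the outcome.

The conventional null hypothesis is that the new design has no effect on revenue per visitor.
Since p = 0.441 ≥ α = 0.05, H₀ is not rejected.
H₀ is false (actually the new design increases revenue per visitor).
Failing to reject a false H₀ is a Type II error.

Type II error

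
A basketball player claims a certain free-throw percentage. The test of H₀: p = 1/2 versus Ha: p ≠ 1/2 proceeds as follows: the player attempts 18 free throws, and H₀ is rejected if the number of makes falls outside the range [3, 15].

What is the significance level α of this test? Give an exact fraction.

43/32768

Under H₀, K ~ Binomial(18, 1/2); α is the probability of landing in either tail, P(K ≤ 2) + P(K ≥ 16).
Each tail has probability (1 + 18 + 153)/262144; doubling gives α = 344/262144 = 43/32768.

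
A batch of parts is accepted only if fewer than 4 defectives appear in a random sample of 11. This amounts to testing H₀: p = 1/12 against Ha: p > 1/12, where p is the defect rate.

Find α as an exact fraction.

The significance level is the probability, assuming p = 1/12, of seeing 4 or more defectives in 11 draws.
Via the complement, α = 1 − Σ_{j=0}^{3} C(11,j)(1/12)^j(11/12)^{11-j} = 305362129/30958682112.

305362129/30958682112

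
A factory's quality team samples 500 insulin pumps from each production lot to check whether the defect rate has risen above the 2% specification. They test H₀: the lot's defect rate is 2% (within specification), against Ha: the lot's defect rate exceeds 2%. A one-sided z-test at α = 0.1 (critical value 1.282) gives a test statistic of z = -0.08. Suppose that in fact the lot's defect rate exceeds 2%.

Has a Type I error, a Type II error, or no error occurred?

Type II error

Since z = -0.08 ≤ z* = 1.282, H₀ is not rejected.
H₀ is false (actually the lot's defect rate exceeds 2%).
Failing to reject a false H₀ is a Type II error.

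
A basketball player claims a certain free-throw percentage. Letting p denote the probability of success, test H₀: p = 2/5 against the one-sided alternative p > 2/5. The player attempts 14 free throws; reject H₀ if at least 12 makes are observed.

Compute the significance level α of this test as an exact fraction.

Under H₀, K ~ Binomial(14, 2/5), and α = P(K ≥ 12).
Adding the binomial terms for j = 12 through 14 with p = 2/5 yields 3715072/6103515625.

3715072/6103515625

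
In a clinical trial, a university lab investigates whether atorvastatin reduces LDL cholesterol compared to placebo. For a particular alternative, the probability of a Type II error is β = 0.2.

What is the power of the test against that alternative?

Power = 1 − β = 1 − 0.2 = 0.8.

0.8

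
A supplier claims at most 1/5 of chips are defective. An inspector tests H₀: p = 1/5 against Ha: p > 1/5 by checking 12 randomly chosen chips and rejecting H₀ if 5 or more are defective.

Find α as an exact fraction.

Under H₀, S ~ Binomial(12, 1/5); the Type I error rate is P(S ≥ 5).
Computing the lower-tail complement: 1 − 45285376/48828125 = 3542749/48828125.

3542749/48828125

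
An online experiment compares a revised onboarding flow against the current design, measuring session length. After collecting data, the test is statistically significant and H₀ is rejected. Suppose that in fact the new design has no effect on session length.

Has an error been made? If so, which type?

The conventional null hypothesis here is that the new design has no effect on session length.
H₀ was rejected, but H₀ is actually true.
Rejecting a true null hypothesis is a Type I error (false positive).

Type I error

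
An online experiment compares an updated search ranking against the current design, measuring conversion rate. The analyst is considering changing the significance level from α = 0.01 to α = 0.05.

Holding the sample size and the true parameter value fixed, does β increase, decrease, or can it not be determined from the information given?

Relaxing α lowers the evidence threshold; under Ha, outcomes that previously fell short now trigger rejection.

It decreases.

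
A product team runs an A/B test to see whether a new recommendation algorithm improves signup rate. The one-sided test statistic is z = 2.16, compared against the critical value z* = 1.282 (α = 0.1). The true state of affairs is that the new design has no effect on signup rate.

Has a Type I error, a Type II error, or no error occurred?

The conventional null hypothesis is that the new design has no effect on signup rate.
Since z = 2.16 > z* = 1.282, H₀ is rejected.
H₀ is true (actually the new design has no effect on signup rate).
Rejecting a true H₀ is a Type I error.

Type I error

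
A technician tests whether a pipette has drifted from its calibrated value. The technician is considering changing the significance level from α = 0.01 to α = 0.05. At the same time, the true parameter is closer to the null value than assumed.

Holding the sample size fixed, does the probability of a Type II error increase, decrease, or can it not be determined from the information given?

The first change alone would make β decrease; the second alone would make β increase. Which effect dominates depends on the magnitudes, which are not given.

Cannot be determined from the information given.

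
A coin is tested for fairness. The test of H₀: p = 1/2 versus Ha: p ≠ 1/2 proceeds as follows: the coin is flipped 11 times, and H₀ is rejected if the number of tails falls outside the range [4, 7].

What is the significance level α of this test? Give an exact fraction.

α = P(S ≤ 3 or S ≥ 8 | p = 1/2), S ~ Binomial(11, 1/2).
The two tails are symmetric, so α = 2·(1 + 11 + 55 + 165)/2^11 = 464/2048 = 29/128.

29/128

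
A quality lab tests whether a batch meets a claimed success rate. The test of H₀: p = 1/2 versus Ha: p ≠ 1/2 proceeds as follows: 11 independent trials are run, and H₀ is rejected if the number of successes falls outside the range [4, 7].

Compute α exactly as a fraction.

Under H₀, K ~ Binomial(11, 1/2); α is the probability of landing in either tail, P(K ≤ 3) + P(K ≥ 8).
The two tails are symmetric, so α = 2·(1 + 11 + 55 + 165)/2^11 = 464/2048 = 29/128.

29/128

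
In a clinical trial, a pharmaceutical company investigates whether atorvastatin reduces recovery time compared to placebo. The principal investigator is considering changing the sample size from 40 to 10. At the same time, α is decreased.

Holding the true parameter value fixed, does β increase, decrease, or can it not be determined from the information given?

Reducing n widens both sampling distributions, so the test has less ability to distinguish Ha from H₀. A smaller α moves the rejection region further into the tail. With the alternative true, more outcomes now fall outside the rejection region, so failing to reject becomes more likely. Both changes push β in the same direction.

It increases.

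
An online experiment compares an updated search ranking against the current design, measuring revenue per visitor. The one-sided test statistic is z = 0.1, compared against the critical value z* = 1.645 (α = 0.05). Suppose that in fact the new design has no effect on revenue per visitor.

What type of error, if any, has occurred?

No error (correct decision).

The conventional null hypothesis is that the new design has no effect on revenue per visitor.
Since z = 0.1 ≤ z* = 1.645, H₀ is not rejected.
H₀ is true (actually the new design has no effect on revenue per visitor).
The decision matches the true state — no error.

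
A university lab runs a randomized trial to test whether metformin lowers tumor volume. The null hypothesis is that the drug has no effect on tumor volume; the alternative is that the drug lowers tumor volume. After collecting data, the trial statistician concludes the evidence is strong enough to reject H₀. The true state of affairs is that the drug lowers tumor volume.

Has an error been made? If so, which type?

The test rejected a false H₀ — the decision matches the true state.

No error (correct decision).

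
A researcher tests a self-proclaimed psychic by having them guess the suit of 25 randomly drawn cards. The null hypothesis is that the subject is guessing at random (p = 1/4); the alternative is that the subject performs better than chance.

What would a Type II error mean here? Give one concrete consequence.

A Type II error is failing to reject H₀ when H₀ is false.
Here that means concluding there is no evidence of ability when actually the subject performs better than chance.

A Type II error would mean concluding that the subject is guessing at random (p = 1/4) (or at least failing to establish that the subject performs better than chance) when in fact the subject performs better than chance. Consequence: genuine ability (if it existed) would go unrecognized.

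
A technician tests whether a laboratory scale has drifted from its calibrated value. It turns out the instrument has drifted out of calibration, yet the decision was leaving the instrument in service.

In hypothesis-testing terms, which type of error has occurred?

Type II error

The null hypothesis here is that the instrument is correctly calibrated.
'Leaving the instrument in service' corresponds to failing to reject H₀.
H₀ was not rejected but H₀ is false — a Type II error (false negative).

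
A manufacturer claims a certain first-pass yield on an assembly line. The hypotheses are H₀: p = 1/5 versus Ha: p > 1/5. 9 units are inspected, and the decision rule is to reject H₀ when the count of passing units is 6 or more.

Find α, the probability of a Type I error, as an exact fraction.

5989/1953125

Under H₀, Y ~ Binomial(9, 1/5), and α = P(Y ≥ 6).
Adding the binomial terms for j = 6 through 9 with p = 1/5 yields 5989/1953125.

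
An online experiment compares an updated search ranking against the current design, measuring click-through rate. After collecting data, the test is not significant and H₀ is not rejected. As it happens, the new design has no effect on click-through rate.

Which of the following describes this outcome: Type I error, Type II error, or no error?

No error (correct decision).

The conventional null hypothesis here is that the new design has no effect on click-through rate.
The test retained a true H₀ — the decision matches the true state.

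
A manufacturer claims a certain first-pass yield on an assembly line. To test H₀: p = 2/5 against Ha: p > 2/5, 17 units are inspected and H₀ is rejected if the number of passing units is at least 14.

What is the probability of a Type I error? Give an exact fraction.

The Type I error probability is α = P(K ≥ 14) computed under H₀, where K ~ Binomial(17, 2/5).
Summing C(17,j)(2/5)^j(3/5)^{17−j} for j = 14,…,17 gives 68878336/152587890625.

68878336/152587890625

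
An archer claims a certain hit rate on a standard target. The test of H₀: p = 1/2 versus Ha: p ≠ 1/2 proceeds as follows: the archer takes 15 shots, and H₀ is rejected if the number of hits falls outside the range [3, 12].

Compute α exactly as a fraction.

The significance level is the null-hypothesis probability of the rejection region {≤2} ∪ {≥13}.
The two tails are symmetric, so α = 2·(1 + 15 + 105)/2^15 = 242/32768 = 121/16384.

121/16384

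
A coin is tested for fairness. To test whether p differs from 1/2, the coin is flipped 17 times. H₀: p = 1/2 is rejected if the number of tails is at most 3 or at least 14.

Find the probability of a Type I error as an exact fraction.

α = P(X ≤ 3 or X ≥ 14 | p = 1/2), X ~ Binomial(17, 1/2).
Each tail has probability (1 + 17 + 136 + 680)/131072; doubling gives α = 1668/131072 = 417/32768.

417/32768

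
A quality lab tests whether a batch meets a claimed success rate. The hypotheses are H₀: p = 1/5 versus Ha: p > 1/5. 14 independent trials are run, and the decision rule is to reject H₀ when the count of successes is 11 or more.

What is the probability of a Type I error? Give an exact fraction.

Under H₀, Y ~ Binomial(14, 1/5), and α = P(Y ≥ 11).
P(Y ≥ 11) = Σ_{j=11}^{14} C(14,j)·(1/5)^j·(4/5)^{14-j} = 24809/6103515625.

24809/6103515625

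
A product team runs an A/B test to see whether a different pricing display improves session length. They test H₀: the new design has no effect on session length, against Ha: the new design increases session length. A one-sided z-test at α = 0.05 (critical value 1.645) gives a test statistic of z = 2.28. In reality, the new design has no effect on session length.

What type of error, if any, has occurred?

Since z = 2.28 > z* = 1.645, H₀ is rejected.
H₀ is true (actually the new design has no effect on session length).
Rejecting a true H₀ is a Type I error.

Type I error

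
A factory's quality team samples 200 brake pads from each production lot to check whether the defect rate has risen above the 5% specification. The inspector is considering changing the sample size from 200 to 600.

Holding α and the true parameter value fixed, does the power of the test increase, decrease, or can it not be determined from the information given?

It increases.

Increasing n separates the H₀ and Ha sampling distributions, so under Ha fewer outcomes land in the acceptance region.
Since power = 1 − β and β decreases, power increases.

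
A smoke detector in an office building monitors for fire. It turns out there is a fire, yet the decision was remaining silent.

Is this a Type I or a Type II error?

The null hypothesis here is that there is no fire.
'Remaining silent' corresponds to failing to reject H₀.
H₀ was not rejected but H₀ is false — a Type II error (false negative).

Type II error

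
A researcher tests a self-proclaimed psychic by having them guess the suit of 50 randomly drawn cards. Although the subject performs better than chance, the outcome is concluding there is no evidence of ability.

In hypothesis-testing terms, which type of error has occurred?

The null hypothesis here is that the subject is guessing at random (p = 1/4).
'Concluding there is no evidence of ability' corresponds to failing to reject H₀.
H₀ was not rejected but H₀ is false — a Type II error (false negative).

Type II error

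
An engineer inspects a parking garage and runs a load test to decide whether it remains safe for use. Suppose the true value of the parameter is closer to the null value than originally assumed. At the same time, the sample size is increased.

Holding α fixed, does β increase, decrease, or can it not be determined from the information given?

Cannot be determined from the information given.

The first change alone would make β increase; the second alone would make β decrease. Which effect dominates depends on the magnitudes, which are not given.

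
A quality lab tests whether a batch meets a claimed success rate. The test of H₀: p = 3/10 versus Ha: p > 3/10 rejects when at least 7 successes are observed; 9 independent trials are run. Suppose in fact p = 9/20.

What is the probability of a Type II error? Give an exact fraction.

30407271323/32000000000

β = P(fail to reject H₀ | Ha true) = P(K ≤ 6 | p = 9/20), K ~ Binomial(9, 9/20).
Equivalently, β = 1 − P(K ≥ 7) = 30407271323/32000000000.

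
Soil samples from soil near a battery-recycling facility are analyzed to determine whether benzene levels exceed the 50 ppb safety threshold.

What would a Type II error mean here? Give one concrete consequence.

With the conventional null hypothesis that the benzene concentration is at or below 50 ppb (safe):
A Type II error is failing to reject H₀ when H₀ is false.
Here that means certifying the site as safe when actually the benzene concentration exceeds 50 ppb.

A Type II error would mean concluding that the benzene concentration is at or below 50 ppb (safe) (or at least failing to establish that the benzene concentration exceeds 50 ppb) when in fact the benzene concentration exceeds 50 ppb. Consequence: a site with unsafe benzene levels is certified clean, and people continue to be exposed.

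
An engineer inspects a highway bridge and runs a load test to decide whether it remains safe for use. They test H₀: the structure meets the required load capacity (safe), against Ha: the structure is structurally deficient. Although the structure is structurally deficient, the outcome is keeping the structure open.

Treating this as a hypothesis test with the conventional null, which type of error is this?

'Keeping the structure open' corresponds to failing to reject H₀.
H₀ was not rejected but H₀ is false — a Type II error (false negative).

Type II error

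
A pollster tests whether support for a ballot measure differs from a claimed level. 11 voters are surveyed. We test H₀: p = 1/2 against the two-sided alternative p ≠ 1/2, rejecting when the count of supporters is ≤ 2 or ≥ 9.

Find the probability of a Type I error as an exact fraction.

67/1024

The significance level is the null-hypothesis probability of the rejection region {≤2} ∪ {≥9}.
By symmetry, α = 2·P(S ≤ 2) = 2·(1 + 11 + 55)/2048 = 134/2048 = 67/1024.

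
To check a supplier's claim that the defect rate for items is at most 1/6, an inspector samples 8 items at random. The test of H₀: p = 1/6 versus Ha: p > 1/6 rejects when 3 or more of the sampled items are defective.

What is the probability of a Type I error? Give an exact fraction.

75497/559872

Under H₀, S ~ Binomial(8, 1/6); the Type I error rate is P(S ≥ 3).
Via the complement, α = 1 − Σ_{j=0}^{2} C(8,j)(1/6)^j(5/6)^{8-j} = 75497/559872.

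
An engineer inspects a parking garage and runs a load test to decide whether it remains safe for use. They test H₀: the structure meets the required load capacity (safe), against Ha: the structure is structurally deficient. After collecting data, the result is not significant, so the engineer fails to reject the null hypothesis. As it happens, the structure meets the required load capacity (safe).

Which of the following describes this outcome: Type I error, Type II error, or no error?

The test retained a true H₀ — the decision matches the true state.

No error — this is a correct decision.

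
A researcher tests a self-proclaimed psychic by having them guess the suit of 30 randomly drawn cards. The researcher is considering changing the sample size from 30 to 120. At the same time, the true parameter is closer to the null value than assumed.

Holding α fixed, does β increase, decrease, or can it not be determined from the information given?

Cannot be determined from the information given.

The first change alone would make β decrease; the second alone would make β increase. Which effect dominates depends on the magnitudes, which are not given.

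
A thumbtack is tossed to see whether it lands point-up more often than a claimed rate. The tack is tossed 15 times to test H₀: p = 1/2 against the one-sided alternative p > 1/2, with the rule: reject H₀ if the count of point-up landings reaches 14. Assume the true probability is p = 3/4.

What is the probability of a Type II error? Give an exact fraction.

A Type II error is failing to reject when Ha holds: with p = 3/4, β = P(X ≤ 13).
Equivalently, β = 1 − P(X ≥ 14) = 493824191/536870912.

493824191/536870912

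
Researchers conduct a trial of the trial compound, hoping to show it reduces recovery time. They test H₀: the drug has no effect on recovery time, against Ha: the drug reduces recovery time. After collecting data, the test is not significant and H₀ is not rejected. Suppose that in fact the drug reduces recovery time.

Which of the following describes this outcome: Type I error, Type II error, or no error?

H₀ was not rejected, but H₀ is actually false.
Failing to reject a false null hypothesis is a Type II error (false negative).

Type II error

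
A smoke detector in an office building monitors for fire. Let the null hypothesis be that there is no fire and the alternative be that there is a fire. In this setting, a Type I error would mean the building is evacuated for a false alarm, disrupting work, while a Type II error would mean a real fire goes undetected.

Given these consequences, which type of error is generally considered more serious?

Type II error

The Type II consequence (a real fire goes undetected) is more severe than the Type I consequence (the building is evacuated for a false alarm, disrupting work).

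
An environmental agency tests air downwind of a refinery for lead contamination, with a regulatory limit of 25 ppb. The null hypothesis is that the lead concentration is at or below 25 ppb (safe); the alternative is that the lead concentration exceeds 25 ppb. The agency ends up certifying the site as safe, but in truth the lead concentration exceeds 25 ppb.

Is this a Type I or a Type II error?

'Certifying the site as safe' corresponds to failing to reject H₀.
H₀ was not rejected but H₀ is false — a Type II error (false negative).

Type II error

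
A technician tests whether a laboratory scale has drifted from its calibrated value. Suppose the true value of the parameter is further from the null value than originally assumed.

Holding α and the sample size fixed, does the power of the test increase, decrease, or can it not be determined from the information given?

The further the true parameter sits from the null value, the more of the Ha sampling distribution falls in the rejection region.
Since power = 1 − β and β decreases, power increases.

It increases.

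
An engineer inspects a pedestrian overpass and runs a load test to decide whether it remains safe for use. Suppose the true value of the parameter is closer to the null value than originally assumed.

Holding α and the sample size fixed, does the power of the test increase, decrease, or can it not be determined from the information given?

When the true parameter is near the null value, the test has a harder time distinguishing Ha from H₀.
Since power = 1 − β and β increases, power decreases.

It decreases.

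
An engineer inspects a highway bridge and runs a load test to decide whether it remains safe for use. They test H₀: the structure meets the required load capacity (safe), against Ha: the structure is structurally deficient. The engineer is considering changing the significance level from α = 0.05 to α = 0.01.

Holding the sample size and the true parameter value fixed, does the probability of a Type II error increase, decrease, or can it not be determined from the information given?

It increases.

Tightening α shrinks the rejection region. When Ha holds, fewer sample outcomes clear the stricter threshold, so more fall in the acceptance region.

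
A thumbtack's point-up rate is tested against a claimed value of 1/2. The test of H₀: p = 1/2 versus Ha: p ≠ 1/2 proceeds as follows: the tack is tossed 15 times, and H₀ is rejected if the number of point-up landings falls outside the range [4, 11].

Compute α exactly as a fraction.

9/256

α = P(X ≤ 3 or X ≥ 12 | p = 1/2), X ~ Binomial(15, 1/2).
By symmetry, α = 2·P(X ≤ 3) = 2·(1 + 15 + 105 + 455)/32768 = 1152/32768 = 9/256.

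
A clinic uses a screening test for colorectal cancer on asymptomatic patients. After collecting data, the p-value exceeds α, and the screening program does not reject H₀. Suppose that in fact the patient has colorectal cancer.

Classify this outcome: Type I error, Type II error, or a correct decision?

The conventional null hypothesis here is that the patient does not have colorectal cancer.
H₀ was not rejected, but H₀ is actually false.
Failing to reject a false null hypothesis is a Type II error (false negative).

Type II error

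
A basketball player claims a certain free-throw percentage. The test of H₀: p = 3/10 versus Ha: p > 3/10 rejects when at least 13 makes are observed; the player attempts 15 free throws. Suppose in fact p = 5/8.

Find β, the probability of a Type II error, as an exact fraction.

33725631854457/35184372088832

A Type II error is failing to reject when Ha holds: with p = 5/8, β = P(Y ≤ 12).
Adding the binomial probabilities P(Y=0)+…+P(Y=12) at p = 5/8 gives 33725631854457/35184372088832.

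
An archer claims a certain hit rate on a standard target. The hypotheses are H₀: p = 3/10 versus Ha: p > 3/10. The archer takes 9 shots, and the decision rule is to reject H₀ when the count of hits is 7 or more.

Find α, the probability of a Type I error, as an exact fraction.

Under H₀, S ~ Binomial(9, 3/10), and α = P(S ≥ 7).
P(S ≥ 7) = Σ_{j=7}^{9} C(9,j)·(3/10)^j·(7/10)^{9-j} = 2145447/500000000.

2145447/500000000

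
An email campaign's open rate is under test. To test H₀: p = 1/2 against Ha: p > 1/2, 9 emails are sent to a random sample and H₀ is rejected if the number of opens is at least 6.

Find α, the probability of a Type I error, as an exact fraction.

65/256

The Type I error probability is α = P(Y ≥ 6) computed under H₀, where Y ~ Binomial(9, 1/2).
Summing the upper tail: (84 + 36 + 9 + 1) / 2^9 = 130/512 = 65/256.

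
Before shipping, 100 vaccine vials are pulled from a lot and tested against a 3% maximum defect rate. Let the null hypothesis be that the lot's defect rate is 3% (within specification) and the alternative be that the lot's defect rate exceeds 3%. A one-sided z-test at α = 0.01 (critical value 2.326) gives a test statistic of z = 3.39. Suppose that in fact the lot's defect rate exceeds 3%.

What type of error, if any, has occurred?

Neither — the decision is correct.

Since z = 3.39 > z* = 2.326, H₀ is rejected.
H₀ is false (actually the lot's defect rate exceeds 3%).
The decision matches the true state — no error.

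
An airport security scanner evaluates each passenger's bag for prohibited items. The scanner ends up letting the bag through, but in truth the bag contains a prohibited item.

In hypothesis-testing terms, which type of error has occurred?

Type II error

The null hypothesis here is that the bag contains no prohibited items.
'Letting the bag through' corresponds to failing to reject H₀.
H₀ was not rejected but H₀ is false — a Type II error (false negative).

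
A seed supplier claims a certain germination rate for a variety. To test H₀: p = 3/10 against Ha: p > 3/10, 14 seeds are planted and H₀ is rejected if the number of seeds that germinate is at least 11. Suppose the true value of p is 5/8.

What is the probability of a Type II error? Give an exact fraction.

Under the alternative p = 5/8, S ~ Binomial(14, 5/8); β is the probability the test does not reject, P(S < 11).
Equivalently, β = 1 − P(S ≥ 11) = 1830419739927/2199023255552.

1830419739927/2199023255552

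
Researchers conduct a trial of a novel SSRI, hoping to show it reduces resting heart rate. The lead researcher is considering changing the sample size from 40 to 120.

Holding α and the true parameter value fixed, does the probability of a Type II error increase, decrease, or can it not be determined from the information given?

It decreases.

Increasing n separates the H₀ and Ha sampling distributions, so under Ha fewer outcomes land in the acceptance region.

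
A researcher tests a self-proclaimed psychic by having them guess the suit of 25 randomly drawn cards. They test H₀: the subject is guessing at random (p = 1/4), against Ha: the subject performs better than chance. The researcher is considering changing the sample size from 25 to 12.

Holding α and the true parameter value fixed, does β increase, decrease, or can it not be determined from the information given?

It increases.

Reducing n widens both sampling distributions, so the test has less ability to distinguish Ha from H₀.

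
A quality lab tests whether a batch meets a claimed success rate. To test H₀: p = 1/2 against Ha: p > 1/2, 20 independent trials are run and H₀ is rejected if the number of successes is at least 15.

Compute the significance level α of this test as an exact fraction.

α = P(reject H₀ | H₀ true) = P(S ≥ 15 | p = 1/2), with S ~ Binomial(20, 1/2).
Summing the upper tail: (15504 + 4845 + 1140 + 190 + 20 + 1) / 2^20 = 21700/1048576 = 5425/262144.

5425/262144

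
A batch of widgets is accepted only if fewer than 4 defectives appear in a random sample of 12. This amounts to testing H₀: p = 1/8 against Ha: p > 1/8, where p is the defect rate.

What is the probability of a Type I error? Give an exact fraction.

α = P(reject H₀ | H₀ true) = P(S ≥ 4 | p = 1/8), S ~ Binomial(12, 1/8).
Via the complement, α = 1 − Σ_{j=0}^{3} C(12,j)(1/8)^j(7/8)^{12-j} = 3629108645/68719476736.

3629108645/68719476736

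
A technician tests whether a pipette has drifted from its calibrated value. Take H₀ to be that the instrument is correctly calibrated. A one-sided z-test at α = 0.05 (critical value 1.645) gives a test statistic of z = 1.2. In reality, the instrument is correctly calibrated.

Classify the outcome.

Since z = 1.2 ≤ z* = 1.645, H₀ is not rejected.
H₀ is true (actually the instrument is correctly calibrated).
The decision matches the true state — no error.

No error (correct decision).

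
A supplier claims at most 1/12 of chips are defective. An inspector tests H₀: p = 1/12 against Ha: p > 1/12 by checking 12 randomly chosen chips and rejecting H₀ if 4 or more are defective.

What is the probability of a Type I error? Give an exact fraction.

α = P(reject H₀ | H₀ true) = P(Y ≥ 4 | p = 1/12), Y ~ Binomial(12, 1/12).
Computing the lower-tail complement: 1 − 2930928979913/2972033482752 = 41104502839/2972033482752.

41104502839/2972033482752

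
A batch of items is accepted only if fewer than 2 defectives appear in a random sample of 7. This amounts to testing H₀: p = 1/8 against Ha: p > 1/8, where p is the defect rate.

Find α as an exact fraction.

225033/1048576

The significance level is the probability, assuming p = 1/8, of seeing 2 or more defectives in 7 draws.
Computing the lower-tail complement: 1 − 823543/1048576 = 225033/1048576.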